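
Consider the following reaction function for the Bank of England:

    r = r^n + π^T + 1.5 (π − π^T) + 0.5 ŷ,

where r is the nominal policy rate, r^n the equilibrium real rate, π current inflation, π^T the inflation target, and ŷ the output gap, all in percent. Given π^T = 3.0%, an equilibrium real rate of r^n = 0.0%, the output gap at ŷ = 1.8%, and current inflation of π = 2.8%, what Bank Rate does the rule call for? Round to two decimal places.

3.60%

r = 0.0 + 3.0 + 1.5 × (2.8 − 3.0) + 0.5 × 1.8
   = 0.0 + 3 − 0.3 + 0.9 = 3.60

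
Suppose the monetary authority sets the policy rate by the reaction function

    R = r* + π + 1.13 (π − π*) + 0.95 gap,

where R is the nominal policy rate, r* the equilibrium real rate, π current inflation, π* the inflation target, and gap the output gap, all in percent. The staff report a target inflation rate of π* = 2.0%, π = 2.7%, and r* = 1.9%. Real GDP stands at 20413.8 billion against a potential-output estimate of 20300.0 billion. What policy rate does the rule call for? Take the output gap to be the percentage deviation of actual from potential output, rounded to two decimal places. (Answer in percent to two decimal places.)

5.92%

Output gap = 100 × (20413.8 − 20300.0) / 20300.0 = 0.56%.
R = 1.90 + 2.70 + 1.13 × (2.70 − 2.00) + 0.95 × 0.56
   = 1.90 + 2.7 + 0.791 + 0.532 = 5.92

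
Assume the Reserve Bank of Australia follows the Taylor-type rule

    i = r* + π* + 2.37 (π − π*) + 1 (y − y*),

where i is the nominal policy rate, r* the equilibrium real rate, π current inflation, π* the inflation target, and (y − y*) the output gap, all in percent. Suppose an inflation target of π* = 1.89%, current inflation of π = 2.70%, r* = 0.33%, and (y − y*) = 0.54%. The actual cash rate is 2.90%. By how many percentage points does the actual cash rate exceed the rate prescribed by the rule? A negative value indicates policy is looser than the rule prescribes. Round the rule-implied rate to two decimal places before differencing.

-1.78 pp

i = 0.33 + 1.89 + 2.37 × (2.70 − 1.89) + 1 × 0.54
   = 0.33 + 1.89 + 1.9197 + 0.54 = 4.68
Deviation = 2.90 − 4.68 = -1.78 pp.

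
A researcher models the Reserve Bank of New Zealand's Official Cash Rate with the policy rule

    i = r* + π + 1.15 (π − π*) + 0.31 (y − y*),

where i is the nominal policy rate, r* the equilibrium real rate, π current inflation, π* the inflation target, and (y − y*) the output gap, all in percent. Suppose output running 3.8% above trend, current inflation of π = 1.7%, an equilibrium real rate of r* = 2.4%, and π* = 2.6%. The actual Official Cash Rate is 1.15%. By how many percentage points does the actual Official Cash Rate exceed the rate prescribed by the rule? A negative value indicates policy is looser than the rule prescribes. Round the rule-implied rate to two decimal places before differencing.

Output 3.8% above potential → (y − y*) = 3.8.
i = 2.4 + 1.7 + 1.15 × (1.7 − 2.6) + 0.31 × 3.8
   = 2.4 + 1.7 − 1.035 + 1.178 = 4.24
Deviation = 1.15 − 4.24 = -3.09 pp.

-3.09 pp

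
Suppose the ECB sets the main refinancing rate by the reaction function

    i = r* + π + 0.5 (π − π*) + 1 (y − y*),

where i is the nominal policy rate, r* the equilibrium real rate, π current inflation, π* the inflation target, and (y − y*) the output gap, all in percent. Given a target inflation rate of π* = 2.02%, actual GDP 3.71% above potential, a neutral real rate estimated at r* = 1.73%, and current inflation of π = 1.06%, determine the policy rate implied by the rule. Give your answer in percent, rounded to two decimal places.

Output 3.71% above potential → (y − y*) = 3.71.
i = 1.73 + 1.06 + 0.5 × (1.06 − 2.02) + 1 × 3.71
   = 1.73 + 1.06 − 0.48 + 3.71 = 6.02

6.02%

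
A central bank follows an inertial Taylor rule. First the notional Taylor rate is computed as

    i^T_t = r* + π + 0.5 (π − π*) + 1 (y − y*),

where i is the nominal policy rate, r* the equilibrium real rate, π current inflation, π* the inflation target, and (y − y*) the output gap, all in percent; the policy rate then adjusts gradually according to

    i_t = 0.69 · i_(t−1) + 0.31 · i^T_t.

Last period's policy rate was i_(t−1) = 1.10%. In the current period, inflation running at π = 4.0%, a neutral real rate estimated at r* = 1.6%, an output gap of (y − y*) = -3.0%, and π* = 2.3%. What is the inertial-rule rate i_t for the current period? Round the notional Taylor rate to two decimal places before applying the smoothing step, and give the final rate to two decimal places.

i^T_t = 1.6 + 4.0 + 0.5 × (4.0 − 2.3) + 1 × (-3.0)
   = 1.6 + 4 + 0.85 − 3 = 3.45
i_t = 0.69 × 1.10 + 0.31 × 3.45 = 0.759 + 1.0695 = 1.83

1.83%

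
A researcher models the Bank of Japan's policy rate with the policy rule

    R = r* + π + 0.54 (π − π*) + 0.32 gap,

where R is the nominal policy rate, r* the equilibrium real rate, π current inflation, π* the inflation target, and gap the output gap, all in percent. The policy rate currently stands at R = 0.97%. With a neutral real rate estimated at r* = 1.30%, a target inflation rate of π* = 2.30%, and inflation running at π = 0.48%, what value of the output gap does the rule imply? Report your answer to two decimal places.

0.54%

0.32 gap = 0.97 − 1.30 − 0.48 − 0.54 × (0.48 − 2.30) = 0.1728
gap = 0.1728 / 0.32 = 0.54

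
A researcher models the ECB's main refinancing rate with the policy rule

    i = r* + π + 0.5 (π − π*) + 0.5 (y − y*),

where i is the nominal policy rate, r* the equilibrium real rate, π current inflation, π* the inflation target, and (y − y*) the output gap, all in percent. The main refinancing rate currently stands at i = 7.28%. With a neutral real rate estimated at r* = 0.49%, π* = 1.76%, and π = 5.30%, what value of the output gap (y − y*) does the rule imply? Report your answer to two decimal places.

0.5 (y − y*) = 7.28 − 0.49 − 5.30 − 0.5 × (5.30 − 1.76) = -0.28
(y − y*) = -0.28 / 0.5 = -0.56

-0.56%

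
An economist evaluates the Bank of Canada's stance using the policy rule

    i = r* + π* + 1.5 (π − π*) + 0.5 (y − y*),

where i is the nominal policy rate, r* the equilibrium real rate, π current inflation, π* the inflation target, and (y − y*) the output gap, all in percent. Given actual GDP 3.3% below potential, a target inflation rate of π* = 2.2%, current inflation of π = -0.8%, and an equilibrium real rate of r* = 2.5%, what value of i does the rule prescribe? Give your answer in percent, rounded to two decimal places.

-1.45%

Output 3.3% below potential → (y − y*) = -3.3.
i = 2.5 + 2.2 + 1.5 × (-0.8 − 2.2) + 0.5 × (-3.3)
   = 2.5 + 2.2 − 4.5 − 1.65 = -1.45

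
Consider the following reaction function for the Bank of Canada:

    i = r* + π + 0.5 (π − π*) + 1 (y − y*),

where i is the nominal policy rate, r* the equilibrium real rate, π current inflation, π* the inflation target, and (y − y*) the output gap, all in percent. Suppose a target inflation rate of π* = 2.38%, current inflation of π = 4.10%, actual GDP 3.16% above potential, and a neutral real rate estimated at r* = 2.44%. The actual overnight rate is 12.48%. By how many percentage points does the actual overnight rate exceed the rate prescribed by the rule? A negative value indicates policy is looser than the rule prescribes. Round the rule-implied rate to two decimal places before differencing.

Output 3.16% above potential → (y − y*) = 3.16.
i = 2.44 + 4.10 + 0.5 × (4.10 − 2.38) + 1 × 3.16
   = 2.44 + 4.1 + 0.86 + 3.16 = 10.56
Deviation = 12.48 − 10.56 = 1.92 pp.

1.92 pp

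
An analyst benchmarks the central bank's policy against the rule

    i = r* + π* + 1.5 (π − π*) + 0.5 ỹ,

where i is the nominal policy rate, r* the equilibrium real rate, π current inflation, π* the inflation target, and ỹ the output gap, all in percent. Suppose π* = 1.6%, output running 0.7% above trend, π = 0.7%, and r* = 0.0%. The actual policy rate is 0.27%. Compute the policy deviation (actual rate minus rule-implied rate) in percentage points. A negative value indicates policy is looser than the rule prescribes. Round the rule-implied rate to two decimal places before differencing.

-0.33 pp

Output 0.7% above potential → ỹ = 0.7.
i = 0.0 + 1.6 + 1.5 × (0.7 − 1.6) + 0.5 × 0.7
   = 0.0 + 1.6 − 1.35 + 0.35 = 0.60
Deviation = 0.27 − 0.60 = -0.33 pp.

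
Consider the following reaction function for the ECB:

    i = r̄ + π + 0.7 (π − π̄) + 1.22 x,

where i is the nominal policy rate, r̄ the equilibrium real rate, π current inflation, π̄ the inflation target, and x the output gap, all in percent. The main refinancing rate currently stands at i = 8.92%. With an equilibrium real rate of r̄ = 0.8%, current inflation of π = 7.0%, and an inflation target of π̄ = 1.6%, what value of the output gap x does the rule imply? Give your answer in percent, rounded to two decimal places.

-2.18%

1.22 x = 8.92 − 0.8 − 7.0 − 0.7 × (7.0 − 1.6) = -2.66
x = -2.66 / 1.22 = -2.18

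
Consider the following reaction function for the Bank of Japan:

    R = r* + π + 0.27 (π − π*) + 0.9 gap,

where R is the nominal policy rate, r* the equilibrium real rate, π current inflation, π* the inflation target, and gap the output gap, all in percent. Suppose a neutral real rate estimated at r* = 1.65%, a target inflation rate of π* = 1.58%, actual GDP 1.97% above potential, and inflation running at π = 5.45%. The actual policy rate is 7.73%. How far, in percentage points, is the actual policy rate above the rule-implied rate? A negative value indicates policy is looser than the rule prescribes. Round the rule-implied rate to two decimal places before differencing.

Output 1.97% above potential → gap = 1.97.
R = 1.65 + 5.45 + 0.27 × (5.45 − 1.58) + 0.9 × 1.97
   = 1.65 + 5.45 + 1.0449 + 1.773 = 9.92
Deviation = 7.73 − 9.92 = -2.19 pp.

-2.19 pp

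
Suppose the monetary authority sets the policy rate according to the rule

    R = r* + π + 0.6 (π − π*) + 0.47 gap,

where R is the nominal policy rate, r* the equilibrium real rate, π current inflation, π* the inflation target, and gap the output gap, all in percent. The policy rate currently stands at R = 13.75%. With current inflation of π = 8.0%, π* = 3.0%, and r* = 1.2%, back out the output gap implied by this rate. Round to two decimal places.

3.30%

0.47 gap = 13.75 − 1.2 − 8.0 − 0.6 × (8.0 − 3.0) = 1.55
gap = 1.55 / 0.47 = 3.30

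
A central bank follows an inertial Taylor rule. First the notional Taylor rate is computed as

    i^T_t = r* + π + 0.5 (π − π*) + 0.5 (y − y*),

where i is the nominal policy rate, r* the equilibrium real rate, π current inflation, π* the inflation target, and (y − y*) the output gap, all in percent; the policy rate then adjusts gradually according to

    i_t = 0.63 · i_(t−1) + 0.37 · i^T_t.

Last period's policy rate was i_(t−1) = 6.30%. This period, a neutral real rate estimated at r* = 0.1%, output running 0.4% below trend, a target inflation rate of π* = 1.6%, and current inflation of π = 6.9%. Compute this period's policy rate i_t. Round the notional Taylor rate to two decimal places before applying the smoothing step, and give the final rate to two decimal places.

7.47%

Output 0.4% below potential → (y − y*) = -0.4.
i^T_t = 0.1 + 6.9 + 0.5 × (6.9 − 1.6) + 0.5 × (-0.4)
   = 0.1 + 6.9 + 2.65 − 0.2 = 9.45
i_t = 0.63 × 6.30 + 0.37 × 9.45 = 3.969 + 3.4965 = 7.47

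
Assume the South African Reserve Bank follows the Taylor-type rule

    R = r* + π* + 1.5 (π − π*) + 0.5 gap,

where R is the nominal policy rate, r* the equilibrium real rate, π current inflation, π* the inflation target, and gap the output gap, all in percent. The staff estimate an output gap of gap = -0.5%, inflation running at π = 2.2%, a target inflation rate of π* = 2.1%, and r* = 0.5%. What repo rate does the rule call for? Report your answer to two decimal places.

2.50%

R = 0.5 + 2.1 + 1.5 × (2.2 − 2.1) + 0.5 × (-0.5)
   = 0.5 + 2.1 + 0.15 − 0.25 = 2.50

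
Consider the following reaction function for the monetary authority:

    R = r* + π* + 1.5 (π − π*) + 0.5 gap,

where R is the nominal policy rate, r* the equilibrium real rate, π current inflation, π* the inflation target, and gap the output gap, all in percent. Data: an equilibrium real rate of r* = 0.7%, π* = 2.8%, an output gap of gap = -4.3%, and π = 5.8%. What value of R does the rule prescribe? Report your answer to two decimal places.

5.85%

R = 0.7 + 2.8 + 1.5 × (5.8 − 2.8) + 0.5 × (-4.3)
   = 0.7 + 2.8 + 4.5 − 2.15 = 5.85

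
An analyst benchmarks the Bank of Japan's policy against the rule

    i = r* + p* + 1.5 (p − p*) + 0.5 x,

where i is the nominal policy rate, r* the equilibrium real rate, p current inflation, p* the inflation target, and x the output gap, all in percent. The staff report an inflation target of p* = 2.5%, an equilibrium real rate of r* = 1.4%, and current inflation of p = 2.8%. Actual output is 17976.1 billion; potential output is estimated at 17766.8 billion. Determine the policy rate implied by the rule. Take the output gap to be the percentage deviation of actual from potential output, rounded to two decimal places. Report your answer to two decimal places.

4.94%

Output gap = 100 × (17976.1 − 17766.8) / 17766.8 = 1.18%.
i = 1.40 + 2.50 + 1.5 × (2.80 − 2.50) + 0.5 × 1.18
   = 1.40 + 2.5 + 0.45 + 0.59 = 4.94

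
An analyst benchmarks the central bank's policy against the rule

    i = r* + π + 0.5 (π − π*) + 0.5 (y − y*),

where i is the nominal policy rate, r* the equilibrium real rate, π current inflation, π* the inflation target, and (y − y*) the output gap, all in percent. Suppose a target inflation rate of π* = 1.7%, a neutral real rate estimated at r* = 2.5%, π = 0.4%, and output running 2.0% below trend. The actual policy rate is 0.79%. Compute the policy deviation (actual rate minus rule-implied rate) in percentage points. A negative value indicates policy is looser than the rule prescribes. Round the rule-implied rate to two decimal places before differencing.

Output 2.0% below potential → (y − y*) = -2.0.
i = 2.5 + 0.4 + 0.5 × (0.4 − 1.7) + 0.5 × (-2.0)
   = 2.5 + 0.4 − 0.65 − 1 = 1.25
Deviation = 0.79 − 1.25 = -0.46 pp.

-0.46 pp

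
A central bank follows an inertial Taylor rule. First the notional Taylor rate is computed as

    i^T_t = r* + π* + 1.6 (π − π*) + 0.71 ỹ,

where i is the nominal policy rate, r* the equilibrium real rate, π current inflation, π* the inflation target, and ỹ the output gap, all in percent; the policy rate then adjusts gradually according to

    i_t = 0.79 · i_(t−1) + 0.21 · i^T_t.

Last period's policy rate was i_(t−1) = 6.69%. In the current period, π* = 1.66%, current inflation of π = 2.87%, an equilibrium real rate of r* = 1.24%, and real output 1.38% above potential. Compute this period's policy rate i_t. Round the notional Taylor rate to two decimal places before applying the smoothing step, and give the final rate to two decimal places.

6.51%

Output 1.38% above potential → ỹ = 1.38.
i^T_t = 1.24 + 1.66 + 1.6 × (2.87 − 1.66) + 0.71 × 1.38
   = 1.24 + 1.66 + 1.936 + 0.9798 = 5.82
i_t = 0.79 × 6.69 + 0.21 × 5.82 = 5.2851 + 1.2222 = 6.51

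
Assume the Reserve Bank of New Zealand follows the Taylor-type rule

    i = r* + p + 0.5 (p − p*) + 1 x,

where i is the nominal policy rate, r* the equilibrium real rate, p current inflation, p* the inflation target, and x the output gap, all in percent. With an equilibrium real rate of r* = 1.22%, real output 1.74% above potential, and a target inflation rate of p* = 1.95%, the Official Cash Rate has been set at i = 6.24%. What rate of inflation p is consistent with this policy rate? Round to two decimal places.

Output 1.74% above potential → x = 1.74.
Collecting p: i = r* + (1 + 0.5) p − 0.5 p* + 1 x
1.5 p = 6.24 − 1.22 + 0.5 × 1.95 − 1 × 1.74 = 4.255
p = 4.255 / 1.5 = 2.84

2.84%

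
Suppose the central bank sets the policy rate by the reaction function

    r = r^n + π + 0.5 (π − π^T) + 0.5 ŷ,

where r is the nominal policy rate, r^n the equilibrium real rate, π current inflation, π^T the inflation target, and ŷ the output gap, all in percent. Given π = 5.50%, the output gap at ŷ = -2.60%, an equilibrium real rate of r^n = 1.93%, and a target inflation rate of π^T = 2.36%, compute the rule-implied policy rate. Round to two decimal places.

r = 1.93 + 5.50 + 0.5 × (5.50 − 2.36) + 0.5 × (-2.60)
   = 1.93 + 5.5 + 1.57 − 1.3 = 7.70

7.70%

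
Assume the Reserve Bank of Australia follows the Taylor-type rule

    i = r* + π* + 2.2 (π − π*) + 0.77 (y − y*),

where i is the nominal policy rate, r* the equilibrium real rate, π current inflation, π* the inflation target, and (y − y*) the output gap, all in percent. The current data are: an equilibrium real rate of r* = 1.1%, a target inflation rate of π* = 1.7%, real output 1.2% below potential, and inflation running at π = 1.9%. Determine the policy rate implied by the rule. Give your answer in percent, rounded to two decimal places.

Output 1.2% below potential → (y − y*) = -1.2.
i = 1.1 + 1.7 + 2.2 × (1.9 − 1.7) + 0.77 × (-1.2)
   = 1.1 + 1.7 + 0.44 − 0.924 = 2.32

2.32%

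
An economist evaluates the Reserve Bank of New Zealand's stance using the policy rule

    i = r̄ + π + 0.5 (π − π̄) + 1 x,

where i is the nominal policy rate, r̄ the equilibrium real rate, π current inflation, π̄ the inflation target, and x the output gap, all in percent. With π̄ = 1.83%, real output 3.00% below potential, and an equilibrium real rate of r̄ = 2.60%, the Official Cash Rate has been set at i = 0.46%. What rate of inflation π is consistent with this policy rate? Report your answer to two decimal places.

Output 3.00% below potential → x = -3.00.
Collecting π: i = r̄ + (1 + 0.5) π − 0.5 π̄ + 1 x
1.5 π = 0.46 − 2.60 + 0.5 × 1.83 − 1 × (-3.00) = 1.775
π = 1.775 / 1.5 = 1.18

1.18%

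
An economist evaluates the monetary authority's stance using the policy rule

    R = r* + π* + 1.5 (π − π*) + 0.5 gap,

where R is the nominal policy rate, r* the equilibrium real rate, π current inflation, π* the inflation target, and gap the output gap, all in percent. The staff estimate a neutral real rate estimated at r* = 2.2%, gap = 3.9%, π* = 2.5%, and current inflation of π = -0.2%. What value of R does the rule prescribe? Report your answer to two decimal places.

R = 2.2 + 2.5 + 1.5 × (-0.2 − 2.5) + 0.5 × 3.9
   = 2.2 + 2.5 − 4.05 + 1.95 = 2.60

2.60%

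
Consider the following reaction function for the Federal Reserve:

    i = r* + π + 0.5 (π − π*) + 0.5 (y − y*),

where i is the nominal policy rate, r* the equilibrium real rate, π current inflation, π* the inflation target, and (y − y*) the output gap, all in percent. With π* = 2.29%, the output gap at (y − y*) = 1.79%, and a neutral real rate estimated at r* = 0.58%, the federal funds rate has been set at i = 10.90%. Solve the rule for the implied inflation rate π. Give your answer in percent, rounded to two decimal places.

7.05%

Collecting π: i = r* + (1 + 0.5) π − 0.5 π* + 0.5 (y − y*)
1.5 π = 10.90 − 0.58 + 0.5 × 2.29 − 0.5 × 1.79 = 10.57
π = 10.57 / 1.5 = 7.05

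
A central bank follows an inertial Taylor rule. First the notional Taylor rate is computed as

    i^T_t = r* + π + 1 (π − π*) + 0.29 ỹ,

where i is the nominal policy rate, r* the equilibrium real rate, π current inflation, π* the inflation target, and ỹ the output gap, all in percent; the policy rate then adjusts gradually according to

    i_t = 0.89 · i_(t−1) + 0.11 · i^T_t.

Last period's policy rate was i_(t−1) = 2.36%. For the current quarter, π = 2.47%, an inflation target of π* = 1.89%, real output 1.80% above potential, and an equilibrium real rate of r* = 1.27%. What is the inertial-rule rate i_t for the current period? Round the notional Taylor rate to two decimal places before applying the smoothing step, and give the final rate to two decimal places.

Output 1.80% above potential → ỹ = 1.80.
i^T_t = 1.27 + 2.47 + 1 × (2.47 − 1.89) + 0.29 × 1.80
   = 1.27 + 2.47 + 0.58 + 0.522 = 4.84
i_t = 0.89 × 2.36 + 0.11 × 4.84 = 2.1004 + 0.5324 = 2.63

2.63%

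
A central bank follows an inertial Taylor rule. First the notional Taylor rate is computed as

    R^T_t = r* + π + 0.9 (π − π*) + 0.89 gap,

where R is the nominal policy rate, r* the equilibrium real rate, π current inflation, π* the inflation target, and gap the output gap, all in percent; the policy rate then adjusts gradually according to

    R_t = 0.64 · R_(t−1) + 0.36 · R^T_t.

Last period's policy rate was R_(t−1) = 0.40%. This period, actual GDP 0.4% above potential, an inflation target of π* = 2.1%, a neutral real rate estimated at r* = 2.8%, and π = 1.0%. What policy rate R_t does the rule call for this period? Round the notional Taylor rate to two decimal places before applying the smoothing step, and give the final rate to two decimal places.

1.40%

Output 0.4% above potential → gap = 0.4.
R^T_t = 2.8 + 1.0 + 0.9 × (1.0 − 2.1) + 0.89 × 0.4
   = 2.8 + 1 − 0.99 + 0.356 = 3.17
R_t = 0.64 × 0.40 + 0.36 × 3.17 = 0.256 + 1.1412 = 1.40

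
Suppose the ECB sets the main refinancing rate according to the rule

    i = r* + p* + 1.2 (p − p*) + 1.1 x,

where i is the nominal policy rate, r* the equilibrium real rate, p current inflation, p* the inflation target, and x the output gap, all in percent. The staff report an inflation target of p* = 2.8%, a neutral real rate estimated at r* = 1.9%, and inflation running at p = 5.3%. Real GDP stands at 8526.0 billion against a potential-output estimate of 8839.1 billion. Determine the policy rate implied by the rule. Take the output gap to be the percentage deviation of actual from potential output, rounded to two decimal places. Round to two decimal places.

Output gap = 100 × (8526.0 − 8839.1) / 8839.1 = -3.54%.
i = 1.90 + 2.80 + 1.2 × (5.30 − 2.80) + 1.1 × (-3.54)
   = 1.90 + 2.8 + 3 − 3.894 = 3.81

3.81%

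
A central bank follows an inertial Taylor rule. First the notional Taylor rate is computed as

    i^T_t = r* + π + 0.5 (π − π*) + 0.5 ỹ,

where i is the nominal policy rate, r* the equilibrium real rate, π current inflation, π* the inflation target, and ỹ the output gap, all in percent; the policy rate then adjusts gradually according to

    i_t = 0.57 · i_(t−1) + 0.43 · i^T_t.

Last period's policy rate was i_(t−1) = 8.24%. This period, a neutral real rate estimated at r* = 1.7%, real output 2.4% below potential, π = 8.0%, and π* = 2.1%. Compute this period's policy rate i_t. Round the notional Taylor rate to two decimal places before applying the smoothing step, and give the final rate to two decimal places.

9.62%

Output 2.4% below potential → ỹ = -2.4.
i^T_t = 1.7 + 8.0 + 0.5 × (8.0 − 2.1) + 0.5 × (-2.4)
   = 1.7 + 8 + 2.95 − 1.2 = 11.45
i_t = 0.57 × 8.24 + 0.43 × 11.45 = 4.6968 + 4.9235 = 9.62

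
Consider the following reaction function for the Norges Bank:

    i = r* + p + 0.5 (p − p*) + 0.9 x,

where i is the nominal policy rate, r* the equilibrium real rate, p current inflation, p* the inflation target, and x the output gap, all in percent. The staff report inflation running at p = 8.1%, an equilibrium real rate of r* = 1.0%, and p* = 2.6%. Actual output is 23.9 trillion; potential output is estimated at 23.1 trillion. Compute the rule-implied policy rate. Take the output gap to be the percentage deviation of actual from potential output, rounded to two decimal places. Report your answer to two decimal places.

14.96%

Output gap = 100 × (23.9 − 23.1) / 23.1 = 3.46%.
i = 1.00 + 8.10 + 0.5 × (8.10 − 2.60) + 0.9 × 3.46
   = 1.00 + 8.1 + 2.75 + 3.114 = 14.96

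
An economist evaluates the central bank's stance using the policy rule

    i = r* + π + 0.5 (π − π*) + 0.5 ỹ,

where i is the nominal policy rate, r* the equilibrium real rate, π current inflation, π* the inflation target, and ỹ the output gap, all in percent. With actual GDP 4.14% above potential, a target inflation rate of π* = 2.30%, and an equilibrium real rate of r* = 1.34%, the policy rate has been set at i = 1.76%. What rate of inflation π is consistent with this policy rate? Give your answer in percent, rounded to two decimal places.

Output 4.14% above potential → ỹ = 4.14.
Collecting π: i = r* + (1 + 0.5) π − 0.5 π* + 0.5 ỹ
1.5 π = 1.76 − 1.34 + 0.5 × 2.30 − 0.5 × 4.14 = -0.5
π = -0.5 / 1.5 = -0.33

-0.33%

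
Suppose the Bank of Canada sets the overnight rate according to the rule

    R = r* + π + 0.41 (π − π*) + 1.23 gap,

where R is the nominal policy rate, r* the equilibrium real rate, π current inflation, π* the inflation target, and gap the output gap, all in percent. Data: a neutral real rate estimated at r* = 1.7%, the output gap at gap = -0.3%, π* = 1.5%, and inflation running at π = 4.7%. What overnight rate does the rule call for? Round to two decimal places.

R = 1.7 + 4.7 + 0.41 × (4.7 − 1.5) + 1.23 × (-0.3)
   = 1.7 + 4.7 + 1.312 − 0.369 = 7.34

7.34%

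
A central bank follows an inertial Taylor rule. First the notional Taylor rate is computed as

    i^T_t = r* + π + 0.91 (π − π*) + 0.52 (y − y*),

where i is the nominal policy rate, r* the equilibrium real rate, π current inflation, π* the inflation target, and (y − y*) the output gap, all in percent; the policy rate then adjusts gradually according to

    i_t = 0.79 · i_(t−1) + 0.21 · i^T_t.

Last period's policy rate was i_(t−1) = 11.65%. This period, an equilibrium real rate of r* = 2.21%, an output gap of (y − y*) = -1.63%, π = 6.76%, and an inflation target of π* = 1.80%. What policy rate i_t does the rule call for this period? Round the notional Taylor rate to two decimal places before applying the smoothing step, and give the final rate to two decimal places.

i^T_t = 2.21 + 6.76 + 0.91 × (6.76 − 1.80) + 0.52 × (-1.63)
   = 2.21 + 6.76 + 4.5136 − 0.8476 = 12.64
i_t = 0.79 × 11.65 + 0.21 × 12.64 = 9.2035 + 2.6544 = 11.86

11.86%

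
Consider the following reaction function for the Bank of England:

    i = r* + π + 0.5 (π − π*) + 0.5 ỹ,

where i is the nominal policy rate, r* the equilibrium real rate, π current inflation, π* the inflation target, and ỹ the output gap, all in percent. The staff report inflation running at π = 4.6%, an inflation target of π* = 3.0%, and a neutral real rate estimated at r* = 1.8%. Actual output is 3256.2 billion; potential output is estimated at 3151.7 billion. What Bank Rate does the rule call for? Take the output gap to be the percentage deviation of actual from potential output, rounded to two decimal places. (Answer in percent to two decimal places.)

8.86%

Output gap = 100 × (3256.2 − 3151.7) / 3151.7 = 3.32%.
i = 1.80 + 4.60 + 0.5 × (4.60 − 3.00) + 0.5 × 3.32
   = 1.80 + 4.6 + 0.8 + 1.66 = 8.86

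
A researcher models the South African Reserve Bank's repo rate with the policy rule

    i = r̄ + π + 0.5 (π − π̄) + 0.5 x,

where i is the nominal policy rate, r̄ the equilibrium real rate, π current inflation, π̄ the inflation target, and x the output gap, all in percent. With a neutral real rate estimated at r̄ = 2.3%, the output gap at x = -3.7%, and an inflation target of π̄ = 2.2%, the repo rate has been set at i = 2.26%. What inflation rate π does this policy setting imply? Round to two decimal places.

Collecting π: i = r̄ + (1 + 0.5) π − 0.5 π̄ + 0.5 x
1.5 π = 2.26 − 2.3 + 0.5 × 2.2 − 0.5 × (-3.7) = 2.91
π = 2.91 / 1.5 = 1.94

1.94%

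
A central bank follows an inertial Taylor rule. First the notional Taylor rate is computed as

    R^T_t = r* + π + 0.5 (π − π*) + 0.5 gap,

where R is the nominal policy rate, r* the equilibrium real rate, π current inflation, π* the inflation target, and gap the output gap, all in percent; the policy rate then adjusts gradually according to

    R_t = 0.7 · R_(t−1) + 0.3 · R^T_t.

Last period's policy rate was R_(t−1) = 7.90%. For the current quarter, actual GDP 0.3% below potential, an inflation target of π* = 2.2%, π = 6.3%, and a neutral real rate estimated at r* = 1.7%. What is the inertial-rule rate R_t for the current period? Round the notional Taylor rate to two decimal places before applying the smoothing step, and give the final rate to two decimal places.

Output 0.3% below potential → gap = -0.3.
R^T_t = 1.7 + 6.3 + 0.5 × (6.3 − 2.2) + 0.5 × (-0.3)
   = 1.7 + 6.3 + 2.05 − 0.15 = 9.90
R_t = 0.7 × 7.90 + 0.3 × 9.90 = 5.53 + 2.97 = 8.50

8.50%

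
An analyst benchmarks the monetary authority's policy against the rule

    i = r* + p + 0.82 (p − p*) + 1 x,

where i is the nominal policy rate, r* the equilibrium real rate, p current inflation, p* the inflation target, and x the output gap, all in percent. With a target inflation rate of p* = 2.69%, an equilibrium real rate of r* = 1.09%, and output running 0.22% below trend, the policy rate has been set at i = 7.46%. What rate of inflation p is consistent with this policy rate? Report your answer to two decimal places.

4.83%

Output 0.22% below potential → x = -0.22.
Collecting p: i = r* + (1 + 0.82) p − 0.82 p* + 1 x
1.82 p = 7.46 − 1.09 + 0.82 × 2.69 − 1 × (-0.22) = 8.7958
p = 8.7958 / 1.82 = 4.83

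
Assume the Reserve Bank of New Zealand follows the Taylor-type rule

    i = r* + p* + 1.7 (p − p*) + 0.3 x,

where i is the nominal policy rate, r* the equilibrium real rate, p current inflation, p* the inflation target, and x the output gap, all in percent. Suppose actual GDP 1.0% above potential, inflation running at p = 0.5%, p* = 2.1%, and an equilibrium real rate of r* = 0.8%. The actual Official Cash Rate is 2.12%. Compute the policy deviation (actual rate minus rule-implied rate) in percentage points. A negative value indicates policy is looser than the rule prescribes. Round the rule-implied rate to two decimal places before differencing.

Output 1.0% above potential → x = 1.0.
i = 0.8 + 2.1 + 1.7 × (0.5 − 2.1) + 0.3 × 1.0
   = 0.8 + 2.1 − 2.72 + 0.3 = 0.48
Deviation = 2.12 − 0.48 = 1.64 pp.

1.64 pp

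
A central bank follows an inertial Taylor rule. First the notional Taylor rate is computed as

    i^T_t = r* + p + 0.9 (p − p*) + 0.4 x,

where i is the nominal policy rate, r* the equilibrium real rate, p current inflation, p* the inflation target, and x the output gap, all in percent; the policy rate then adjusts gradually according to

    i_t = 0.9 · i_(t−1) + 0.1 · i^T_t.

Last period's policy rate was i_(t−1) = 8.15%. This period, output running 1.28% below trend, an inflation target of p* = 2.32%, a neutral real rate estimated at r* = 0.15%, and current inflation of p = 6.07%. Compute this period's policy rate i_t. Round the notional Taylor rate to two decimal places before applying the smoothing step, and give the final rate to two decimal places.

Output 1.28% below potential → x = -1.28.
i^T_t = 0.15 + 6.07 + 0.9 × (6.07 − 2.32) + 0.4 × (-1.28)
   = 0.15 + 6.07 + 3.375 − 0.512 = 9.08
i_t = 0.9 × 8.15 + 0.1 × 9.08 = 7.335 + 0.908 = 8.24

8.24%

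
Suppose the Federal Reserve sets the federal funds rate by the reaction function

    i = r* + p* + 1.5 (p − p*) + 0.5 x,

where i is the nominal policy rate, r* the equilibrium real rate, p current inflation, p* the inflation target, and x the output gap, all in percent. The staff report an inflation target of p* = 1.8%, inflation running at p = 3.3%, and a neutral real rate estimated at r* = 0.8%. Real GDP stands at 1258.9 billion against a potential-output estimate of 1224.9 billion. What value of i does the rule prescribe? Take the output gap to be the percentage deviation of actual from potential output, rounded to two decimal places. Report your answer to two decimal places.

6.24%

Output gap = 100 × (1258.9 − 1224.9) / 1224.9 = 2.78%.
i = 0.80 + 1.80 + 1.5 × (3.30 − 1.80) + 0.5 × 2.78
   = 0.80 + 1.8 + 2.25 + 1.39 = 6.24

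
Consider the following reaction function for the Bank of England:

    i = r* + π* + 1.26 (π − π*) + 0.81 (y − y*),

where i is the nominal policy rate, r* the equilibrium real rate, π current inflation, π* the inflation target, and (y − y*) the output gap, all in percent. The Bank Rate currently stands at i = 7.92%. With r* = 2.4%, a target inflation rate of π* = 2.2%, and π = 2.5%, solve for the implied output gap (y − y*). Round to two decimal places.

3.63%

0.81 (y − y*) = 7.92 − 2.4 − 2.2 − 1.26 × (2.5 − 2.2) = 2.942
(y − y*) = 2.942 / 0.81 = 3.63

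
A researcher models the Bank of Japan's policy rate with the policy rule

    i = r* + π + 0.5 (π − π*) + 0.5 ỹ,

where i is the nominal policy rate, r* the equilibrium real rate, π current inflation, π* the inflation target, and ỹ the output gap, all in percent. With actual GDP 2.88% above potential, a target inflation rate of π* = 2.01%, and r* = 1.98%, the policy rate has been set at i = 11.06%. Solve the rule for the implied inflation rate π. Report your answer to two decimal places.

Output 2.88% above potential → ỹ = 2.88.
Collecting π: i = r* + (1 + 0.5) π − 0.5 π* + 0.5 ỹ
1.5 π = 11.06 − 1.98 + 0.5 × 2.01 − 0.5 × 2.88 = 8.645
π = 8.645 / 1.5 = 5.76

5.76%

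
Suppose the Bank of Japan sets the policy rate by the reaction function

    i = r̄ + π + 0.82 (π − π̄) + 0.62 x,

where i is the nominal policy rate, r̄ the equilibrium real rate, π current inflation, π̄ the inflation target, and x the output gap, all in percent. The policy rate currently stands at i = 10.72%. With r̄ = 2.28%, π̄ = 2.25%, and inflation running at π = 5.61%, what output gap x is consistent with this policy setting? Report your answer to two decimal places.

0.12%

0.62 x = 10.72 − 2.28 − 5.61 − 0.82 × (5.61 − 2.25) = 0.0748
x = 0.0748 / 0.62 = 0.12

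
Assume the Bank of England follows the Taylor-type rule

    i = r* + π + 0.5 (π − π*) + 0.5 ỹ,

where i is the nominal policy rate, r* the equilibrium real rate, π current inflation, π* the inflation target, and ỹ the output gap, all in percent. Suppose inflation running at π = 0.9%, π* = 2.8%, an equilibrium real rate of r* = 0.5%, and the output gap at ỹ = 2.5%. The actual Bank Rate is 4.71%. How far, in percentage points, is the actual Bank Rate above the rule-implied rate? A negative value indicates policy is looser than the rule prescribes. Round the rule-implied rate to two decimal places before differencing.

3.01 pp

i = 0.5 + 0.9 + 0.5 × (0.9 − 2.8) + 0.5 × 2.5
   = 0.5 + 0.9 − 0.95 + 1.25 = 1.70
Deviation = 4.71 − 1.70 = 3.01 pp.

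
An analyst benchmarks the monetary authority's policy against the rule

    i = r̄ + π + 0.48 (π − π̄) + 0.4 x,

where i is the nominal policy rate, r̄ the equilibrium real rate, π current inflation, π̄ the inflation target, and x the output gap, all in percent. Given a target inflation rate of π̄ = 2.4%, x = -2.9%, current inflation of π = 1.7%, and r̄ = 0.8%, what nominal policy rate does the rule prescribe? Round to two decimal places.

i = 0.8 + 1.7 + 0.48 × (1.7 − 2.4) + 0.4 × (-2.9)
   = 0.8 + 1.7 − 0.336 − 1.16 = 1.00

1.00%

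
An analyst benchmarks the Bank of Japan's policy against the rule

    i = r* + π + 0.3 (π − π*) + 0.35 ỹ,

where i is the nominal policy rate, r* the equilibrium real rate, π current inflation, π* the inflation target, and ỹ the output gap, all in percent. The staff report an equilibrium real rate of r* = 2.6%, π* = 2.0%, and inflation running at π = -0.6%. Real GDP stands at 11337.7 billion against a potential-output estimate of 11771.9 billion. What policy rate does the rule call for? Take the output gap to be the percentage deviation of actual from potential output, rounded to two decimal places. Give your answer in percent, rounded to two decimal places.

Output gap = 100 × (11337.7 − 11771.9) / 11771.9 = -3.69%.
i = 2.60 + (-0.60) + 0.3 × (-0.60 − 2.00) + 0.35 × (-3.69)
   = 2.60 − 0.6 − 0.78 − 1.2915 = -0.07

-0.07%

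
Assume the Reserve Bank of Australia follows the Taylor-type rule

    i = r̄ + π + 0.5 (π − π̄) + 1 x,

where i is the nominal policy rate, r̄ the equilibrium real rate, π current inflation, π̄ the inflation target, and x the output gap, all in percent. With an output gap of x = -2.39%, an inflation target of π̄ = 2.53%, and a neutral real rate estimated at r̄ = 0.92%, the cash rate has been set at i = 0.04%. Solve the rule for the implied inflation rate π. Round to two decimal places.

Collecting π: i = r̄ + (1 + 0.5) π − 0.5 π̄ + 1 x
1.5 π = 0.04 − 0.92 + 0.5 × 2.53 − 1 × (-2.39) = 2.775
π = 2.775 / 1.5 = 1.85

1.85%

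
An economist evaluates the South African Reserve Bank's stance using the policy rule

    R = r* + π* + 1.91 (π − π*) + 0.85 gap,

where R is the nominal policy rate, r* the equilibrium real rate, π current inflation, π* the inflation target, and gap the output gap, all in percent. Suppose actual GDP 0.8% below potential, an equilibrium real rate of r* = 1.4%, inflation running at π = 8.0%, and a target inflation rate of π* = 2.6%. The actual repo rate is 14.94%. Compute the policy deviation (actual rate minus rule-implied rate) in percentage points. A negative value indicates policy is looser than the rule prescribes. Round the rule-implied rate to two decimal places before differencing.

1.31 pp

Output 0.8% below potential → gap = -0.8.
R = 1.4 + 2.6 + 1.91 × (8.0 − 2.6) + 0.85 × (-0.8)
   = 1.4 + 2.6 + 10.314 − 0.68 = 13.63
Deviation = 14.94 − 13.63 = 1.31 pp.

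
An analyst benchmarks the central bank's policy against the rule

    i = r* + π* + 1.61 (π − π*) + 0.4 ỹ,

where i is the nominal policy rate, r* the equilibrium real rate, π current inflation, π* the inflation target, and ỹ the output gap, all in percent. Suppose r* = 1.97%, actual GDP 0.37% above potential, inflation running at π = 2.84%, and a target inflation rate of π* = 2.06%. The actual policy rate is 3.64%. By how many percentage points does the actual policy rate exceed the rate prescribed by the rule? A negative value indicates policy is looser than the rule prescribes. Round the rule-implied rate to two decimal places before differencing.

-1.79 pp

Output 0.37% above potential → ỹ = 0.37.
i = 1.97 + 2.06 + 1.61 × (2.84 − 2.06) + 0.4 × 0.37
   = 1.97 + 2.06 + 1.2558 + 0.148 = 5.43
Deviation = 3.64 − 5.43 = -1.79 pp.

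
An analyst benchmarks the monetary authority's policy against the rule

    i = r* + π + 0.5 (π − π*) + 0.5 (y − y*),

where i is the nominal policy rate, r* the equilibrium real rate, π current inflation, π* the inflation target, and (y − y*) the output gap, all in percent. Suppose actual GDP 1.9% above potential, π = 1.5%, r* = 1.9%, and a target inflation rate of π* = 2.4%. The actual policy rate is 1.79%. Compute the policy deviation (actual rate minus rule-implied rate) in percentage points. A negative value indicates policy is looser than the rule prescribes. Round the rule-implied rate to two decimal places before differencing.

Output 1.9% above potential → (y − y*) = 1.9.
i = 1.9 + 1.5 + 0.5 × (1.5 − 2.4) + 0.5 × 1.9
   = 1.9 + 1.5 − 0.45 + 0.95 = 3.90
Deviation = 1.79 − 3.90 = -2.11 pp.

-2.11 pp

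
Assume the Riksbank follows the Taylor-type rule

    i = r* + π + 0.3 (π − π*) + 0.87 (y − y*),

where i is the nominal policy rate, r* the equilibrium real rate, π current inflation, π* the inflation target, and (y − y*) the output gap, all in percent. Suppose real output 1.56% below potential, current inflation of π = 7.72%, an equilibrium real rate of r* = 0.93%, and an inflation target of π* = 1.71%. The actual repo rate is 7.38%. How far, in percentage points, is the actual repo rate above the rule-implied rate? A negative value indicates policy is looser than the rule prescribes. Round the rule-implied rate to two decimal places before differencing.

Output 1.56% below potential → (y − y*) = -1.56.
i = 0.93 + 7.72 + 0.3 × (7.72 − 1.71) + 0.87 × (-1.56)
   = 0.93 + 7.72 + 1.803 − 1.3572 = 9.10
Deviation = 7.38 − 9.10 = -1.72 pp.

-1.72 pp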